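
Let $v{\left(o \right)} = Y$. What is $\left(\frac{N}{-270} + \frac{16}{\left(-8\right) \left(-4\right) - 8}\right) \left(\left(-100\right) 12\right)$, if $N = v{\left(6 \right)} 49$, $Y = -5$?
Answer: $- \frac{17000}{9} \approx -1888.9$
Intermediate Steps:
$v{\left(o \right)} = -5$
$N = -245$ ($N = \left(-5\right) 49 = -245$)
$\left(\frac{N}{-270} + \frac{16}{\left(-8\right) \left(-4\right) - 8}\right) \left(\left(-100\right) 12\right) = \left(- \frac{245}{-270} + \frac{16}{\left(-8\right) \left(-4\right) - 8}\right) \left(\left(-100\right) 12\right) = \left(\left(-245\right) \left(- \frac{1}{270}\right) + \frac{16}{32 - 8}\right) \left(-1200\right) = \left(\frac{49}{54} + \frac{16}{24}\right) \left(-1200\right) = \left(\frac{49}{54} + 16 \cdot \frac{1}{24}\right) \left(-1200\right) = \left(\frac{49}{54} + \frac{2}{3}\right) \left(-1200\right) = \frac{85}{54} \left(-1200\right) = - \frac{17000}{9}$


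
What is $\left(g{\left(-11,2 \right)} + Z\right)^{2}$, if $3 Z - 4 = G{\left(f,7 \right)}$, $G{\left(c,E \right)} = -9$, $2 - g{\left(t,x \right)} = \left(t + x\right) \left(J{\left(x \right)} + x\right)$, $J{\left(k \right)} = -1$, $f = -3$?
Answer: $\frac{784}{9} \approx 87.111$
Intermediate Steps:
$g{\left(t,x \right)} = 2 - \left(-1 + x\right) \left(t + x\right)$ ($g{\left(t,x \right)} = 2 - \left(t + x\right) \left(-1 + x\right) = 2 - \left(-1 + x\right) \left(t + x\right)$)
$Z = - \frac{5}{3}$ ($Z = \frac{4}{3} + \frac{1}{3} \left(-9\right) = \frac{4}{3} - 3 = - \frac{5}{3} \approx -1.6667$)
$\left(g{\left(-11,2 \right)} + Z\right)^{2} = \left(\left(2 - 11 + 2 - 2^{2} - \left(-11\right) 2\right) - \frac{5}{3}\right)^{2} = \left(\left(2 - 11 + 2 - 4 + 22\right) - \frac{5}{3}\right)^{2} = \left(11 - \frac{5}{3}\right)^{2} = \left(\frac{28}{3}\right)^{2} = \frac{784}{9}$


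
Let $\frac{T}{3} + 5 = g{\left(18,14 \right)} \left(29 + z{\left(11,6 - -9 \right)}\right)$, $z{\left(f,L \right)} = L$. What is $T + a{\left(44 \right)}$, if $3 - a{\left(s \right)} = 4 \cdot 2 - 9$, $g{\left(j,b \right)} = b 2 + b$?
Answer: $5533$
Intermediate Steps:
$g{\left(j,b \right)} = 3 b$ ($g{\left(j,b \right)} = 2 b + b = 3 b$)
$a{\left(s \right)} = 4$ ($a{\left(s \right)} = 3 - \left(4 \cdot 2 - 9\right) = 3 - \left(8 - 9\right) = 3 - -1 = 3 + 1 = 4$)
$T = 5529$ ($T = -15 + 3 \cdot 3 \cdot 14 \left(29 + \left(6 - -9\right)\right) = -15 + 3 \cdot 42 \left(29 + \left(6 + 9\right)\right) = -15 + 3 \cdot 42 \left(29 + 15\right) = -15 + 3 \cdot 42 \cdot 44 = -15 + 3 \cdot 1848 = -15 + 5544 = 5529$)
$T + a{\left(44 \right)} = 5529 + 4 = 5533$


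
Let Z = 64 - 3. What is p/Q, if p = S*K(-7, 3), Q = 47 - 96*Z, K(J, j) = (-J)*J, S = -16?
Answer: -784/5809 ≈ -0.13496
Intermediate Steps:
K(J, j) = -J²
Z = 61
Q = -5809 (Q = 47 - 96*61 = 47 - 5856 = -5809)
p = 784 (p = -(-16)*(-7)² = -(-16)*49 = -16*(-49) = 784)
p/Q = 784/(-5809) = 784*(-1/5809) = -784/5809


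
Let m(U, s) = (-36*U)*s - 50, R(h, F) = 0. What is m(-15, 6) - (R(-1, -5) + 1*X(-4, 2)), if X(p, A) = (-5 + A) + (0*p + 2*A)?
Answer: 3189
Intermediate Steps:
X(p, A) = -5 + 3*A (X(p, A) = (-5 + A) + (0 + 2*A) = (-5 + A) + 2*A = -5 + 3*A)
m(U, s) = -50 - 36*U*s (m(U, s) = -36*U*s - 50 = -50 - 36*U*s)
m(-15, 6) - (R(-1, -5) + 1*X(-4, 2)) = (-50 - 36*(-15)*6) - (0 + 1*(-5 + 3*2)) = (-50 + 3240) - (0 + 1*(-5 + 6)) = 3190 - (0 + 1*1) = 3190 - (0 + 1) = 3190 - 1*1 = 3190 - 1 = 3189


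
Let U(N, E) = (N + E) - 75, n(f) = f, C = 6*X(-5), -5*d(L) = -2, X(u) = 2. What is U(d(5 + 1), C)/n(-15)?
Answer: 313/75 ≈ 4.1733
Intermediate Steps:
d(L) = ⅖ (d(L) = -⅕*(-2) = ⅖)
C = 12 (C = 6*2 = 12)
U(N, E) = -75 + E + N (U(N, E) = (E + N) - 75 = -75 + E + N)
U(d(5 + 1), C)/n(-15) = (-75 + 12 + ⅖)/(-15) = -313/5*(-1/15) = 313/75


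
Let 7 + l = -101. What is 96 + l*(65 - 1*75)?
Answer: 1176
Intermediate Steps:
l = -108 (l = -7 - 101 = -108)
96 + l*(65 - 1*75) = 96 - 108*(65 - 1*75) = 96 - 108*(65 - 75) = 96 - 108*(-10) = 96 + 1080 = 1176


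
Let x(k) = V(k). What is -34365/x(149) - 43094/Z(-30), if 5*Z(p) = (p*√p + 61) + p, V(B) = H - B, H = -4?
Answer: 145*(-73337*I + 2370*√30)/(51*(30*√30 + 31*I)) ≈ -14.281 - 1266.2*I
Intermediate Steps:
V(B) = -4 - B
x(k) = -4 - k
Z(p) = 61/5 + p/5 + p^(3/2)/5 (Z(p) = ((p*√p + 61) + p)/5 = ((p^(3/2) + 61) + p)/5 = ((61 + p^(3/2)) + p)/5 = (61 + p + p^(3/2))/5 = 61/5 + p/5 + p^(3/2)/5)
-34365/x(149) - 43094/Z(-30) = -34365/(-4 - 1*149) - 43094/(61/5 + (⅕)*(-30) + (-30)^(3/2)/5) = -34365/(-4 - 149) - 43094/(61/5 - 6 + (-30*I*√30)/5) = -34365/(-153) - 43094/(61/5 - 6 - 6*I*√30) = -34365*(-1/153) - 43094/(31/5 - 6*I*√30) = 11455/51 - 43094/(31/5 - 6*I*√30)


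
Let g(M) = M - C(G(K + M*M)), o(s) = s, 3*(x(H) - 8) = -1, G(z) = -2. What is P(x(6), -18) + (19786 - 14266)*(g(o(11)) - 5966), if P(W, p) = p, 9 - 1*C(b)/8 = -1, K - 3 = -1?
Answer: -33313218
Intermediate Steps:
K = 2 (K = 3 - 1 = 2)
x(H) = 23/3 (x(H) = 8 + (1/3)*(-1) = 8 - 1/3 = 23/3)
C(b) = 80 (C(b) = 72 - 8*(-1) = 72 + 8 = 80)
g(M) = -80 + M (g(M) = M - 1*80 = M - 80 = -80 + M)
P(x(6), -18) + (19786 - 14266)*(g(o(11)) - 5966) = -18 + (19786 - 14266)*((-80 + 11) - 5966) = -18 + 5520*(-69 - 5966) = -18 + 5520*(-6035) = -18 - 33313200 = -33313218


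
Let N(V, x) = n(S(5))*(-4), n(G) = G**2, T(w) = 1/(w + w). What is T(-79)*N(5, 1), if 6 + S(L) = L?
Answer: 2/79 ≈ 0.025316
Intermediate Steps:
S(L) = -6 + L
T(w) = 1/(2*w)
N(V, x) = -4 (N(V, x) = (-6 + 5)**2*(-4) = (-1)**2*(-4) = 1*(-4) = -4)
T(-79)*N(5, 1) = ((1/2)/(-79))*(-4) = ((1/2)*(-1/79))*(-4) = -1/158*(-4) = 2/79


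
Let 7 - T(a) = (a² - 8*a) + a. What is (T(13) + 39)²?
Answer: 1024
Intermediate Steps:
T(a) = 7 - a² + 7*a (T(a) = 7 - ((a² - 8*a) + a) = 7 - (a² - 7*a) = 7 + (-a² + 7*a) = 7 - a² + 7*a)
(T(13) + 39)² = ((7 - 1*13² + 7*13) + 39)² = ((7 - 1*169 + 91) + 39)² = ((7 - 169 + 91) + 39)² = (-71 + 39)² = (-32)² = 1024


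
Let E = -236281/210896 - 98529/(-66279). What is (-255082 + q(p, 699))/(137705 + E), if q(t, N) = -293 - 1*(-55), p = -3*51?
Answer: -237923788548992/128322820118687 ≈ -1.8541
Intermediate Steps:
p = -153
q(t, N) = -238 (q(t, N) = -293 + 55 = -238)
E = 1706301195/4659325328 (E = -236281*1/210896 - 98529*(-1/66279) = -236281/210896 + 32843/22093 = 1706301195/4659325328 ≈ 0.36621)
(-255082 + q(p, 699))/(137705 + E) = (-255082 - 238)/(137705 + 1706301195/4659325328) = -255320/641614100593435/4659325328 = -255320*4659325328/641614100593435 = -237923788548992/128322820118687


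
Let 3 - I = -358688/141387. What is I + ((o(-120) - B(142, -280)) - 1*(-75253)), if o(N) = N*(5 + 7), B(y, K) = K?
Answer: 10476569840/141387 ≈ 74099.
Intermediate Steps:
I = 782849/141387 (I = 3 - (-358688)/141387 = 3 - 1*(-358688/141387) = 3 + 358688/141387 = 782849/141387 ≈ 5.5369)
o(N) = 12*N (o(N) = N*12 = 12*N)
I + ((o(-120) - B(142, -280)) - 1*(-75253)) = 782849/141387 + ((12*(-120) - 1*(-280)) - 1*(-75253)) = 782849/141387 + ((-1440 + 280) + 75253) = 782849/141387 + (-1160 + 75253) = 782849/141387 + 74093 = 10476569840/141387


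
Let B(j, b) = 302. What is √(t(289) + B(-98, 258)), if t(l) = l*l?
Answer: √83823 ≈ 289.52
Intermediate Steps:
t(l) = l²
√(t(289) + B(-98, 258)) = √(289² + 302) = √(83521 + 302) = √83823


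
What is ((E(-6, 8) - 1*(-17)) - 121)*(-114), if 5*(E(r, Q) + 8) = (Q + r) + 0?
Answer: 63612/5 ≈ 12722.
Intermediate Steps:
E(r, Q) = -8 + Q/5 + r/5 (E(r, Q) = -8 + ((Q + r) + 0)/5 = -8 + (Q + r)/5 = -8 + (Q/5 + r/5) = -8 + Q/5 + r/5)
((E(-6, 8) - 1*(-17)) - 121)*(-114) = (((-8 + (⅕)*8 + (⅕)*(-6)) - 1*(-17)) - 121)*(-114) = (((-8 + 8/5 - 6/5) + 17) - 121)*(-114) = ((-38/5 + 17) - 121)*(-114) = (47/5 - 121)*(-114) = -558/5*(-114) = 63612/5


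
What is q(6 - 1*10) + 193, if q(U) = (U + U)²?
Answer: 257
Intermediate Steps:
q(U) = 4*U² (q(U) = (2*U)² = 4*U²)
q(6 - 1*10) + 193 = 4*(6 - 1*10)² + 193 = 4*(6 - 10)² + 193 = 4*(-4)² + 193 = 4*16 + 193 = 64 + 193 = 257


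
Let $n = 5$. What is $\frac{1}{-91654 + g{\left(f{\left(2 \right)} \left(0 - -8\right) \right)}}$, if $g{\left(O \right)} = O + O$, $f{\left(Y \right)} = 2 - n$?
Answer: $- \frac{1}{91702} \approx -1.0905 \cdot 10^{-5}$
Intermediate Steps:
$f{\left(Y \right)} = -3$ ($f{\left(Y \right)} = 2 - 5 = -3$)
$g{\left(O \right)} = 2 O$
$\frac{1}{-91654 + g{\left(f{\left(2 \right)} \left(0 - -8\right) \right)}} = \frac{1}{-91654 + 2 \left(- 3 \left(0 - -8\right)\right)} = \frac{1}{-91654 + 2 \left(- 3 \left(0 + 8\right)\right)} = \frac{1}{-91654 + 2 \left(\left(-3\right) 8\right)} = \frac{1}{-91654 + 2 \left(-24\right)} = \frac{1}{-91654 - 48} = \frac{1}{-91702} = - \frac{1}{91702}$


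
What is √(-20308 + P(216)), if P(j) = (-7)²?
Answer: 3*I*√2251 ≈ 142.33*I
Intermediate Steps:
P(j) = 49
√(-20308 + P(216)) = √(-20308 + 49) = √(-20259) = 3*I*√2251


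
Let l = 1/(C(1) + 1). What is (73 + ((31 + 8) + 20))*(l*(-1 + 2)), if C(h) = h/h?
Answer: 66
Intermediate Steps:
C(h) = 1
l = ½ (l = 1/(1 + 1) = 1/2 = ½ ≈ 0.50000)
(73 + ((31 + 8) + 20))*(l*(-1 + 2)) = (73 + ((31 + 8) + 20))*((-1 + 2)/2) = (73 + (39 + 20))*((½)*1) = (73 + 59)*(½) = 132*(½) = 66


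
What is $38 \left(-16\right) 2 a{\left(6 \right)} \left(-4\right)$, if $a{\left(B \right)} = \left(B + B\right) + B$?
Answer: $87552$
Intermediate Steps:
$a{\left(B \right)} = 3 B$ ($a{\left(B \right)} = 2 B + B = 3 B$)
$38 \left(-16\right) 2 a{\left(6 \right)} \left(-4\right) = 38 \left(-16\right) 2 \cdot 3 \cdot 6 \left(-4\right) = - 608 \cdot 2 \cdot 18 \left(-4\right) = - 608 \cdot 36 \left(-4\right) = \left(-608\right) \left(-144\right) = 87552$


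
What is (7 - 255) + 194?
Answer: -54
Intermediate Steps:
(7 - 255) + 194 = -248 + 194 = -54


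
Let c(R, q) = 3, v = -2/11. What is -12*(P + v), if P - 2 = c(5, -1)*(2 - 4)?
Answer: 552/11 ≈ 50.182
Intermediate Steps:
v = -2/11 (v = -2*1/11 = -2/11 ≈ -0.18182)
P = -4 (P = 2 + 3*(2 - 4) = 2 + 3*(-2) = 2 - 6 = -4)
-12*(P + v) = -12*(-4 - 2/11) = -12*(-46/11) = 552/11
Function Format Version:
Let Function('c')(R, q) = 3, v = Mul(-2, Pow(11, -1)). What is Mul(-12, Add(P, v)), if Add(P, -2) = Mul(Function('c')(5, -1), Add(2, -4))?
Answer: Rational(552, 11) ≈ 50.182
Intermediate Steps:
v = Rational(-2, 11) (v = Mul(-2, Rational(1, 11)) = Rational(-2, 11) ≈ -0.18182)
P = -4 (P = Add(2, Mul(3, Add(2, -4))) = Add(2, Mul(3, -2)) = Add(2, -6) = -4)
Mul(-12, Add(P, v)) = Mul(-12, Add(-4, Rational(-2, 11))) = Mul(-12, Rational(-46, 11)) = Rational(552, 11)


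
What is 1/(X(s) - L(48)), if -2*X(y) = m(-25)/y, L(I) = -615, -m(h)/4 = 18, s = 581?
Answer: 581/357351 ≈ 0.0016259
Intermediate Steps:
m(h) = -72 (m(h) = -4*18 = -72)
X(y) = 36/y (X(y) = -(-36)/y = 36/y)
1/(X(s) - L(48)) = 1/(36/581 - 1*(-615)) = 1/(36*(1/581) + 615) = 1/(36/581 + 615) = 1/(357351/581) = 581/357351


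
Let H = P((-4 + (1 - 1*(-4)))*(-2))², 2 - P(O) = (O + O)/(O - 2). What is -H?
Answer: -1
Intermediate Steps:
P(O) = 2 - 2*O/(-2 + O) (P(O) = 2 - (O + O)/(O - 2) = 2 - 2*O/(-2 + O))
H = 1 (H = (-4/(-2 + (-4 + (1 - 1*(-4)))*(-2)))² = (-4/(-2 + (-4 + (1 + 4))*(-2)))² = (-4/(-2 + (-4 + 5)*(-2)))² = (-4/(-2 + 1*(-2)))² = (-4/(-2 - 2))² = (-4/(-4))² = (-4*(-¼))² = 1² = 1)
-H = -1*1 = -1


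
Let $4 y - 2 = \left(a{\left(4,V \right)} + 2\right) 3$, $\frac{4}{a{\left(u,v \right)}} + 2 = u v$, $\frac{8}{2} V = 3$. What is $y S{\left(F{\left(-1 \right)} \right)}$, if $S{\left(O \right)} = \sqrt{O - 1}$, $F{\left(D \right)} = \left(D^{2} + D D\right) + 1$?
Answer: $5 \sqrt{2} \approx 7.0711$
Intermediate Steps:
$F{\left(D \right)} = 1 + 2 D^{2}$ ($F{\left(D \right)} = \left(D^{2} + D^{2}\right) + 1 = 2 D^{2} + 1 = 1 + 2 D^{2}$)
$V = \frac{3}{4}$ ($V = \frac{1}{4} \cdot 3 = \frac{3}{4} \approx 0.75$)
$a{\left(u,v \right)} = \frac{4}{-2 + u v}$
$y = 5$ ($y = \frac{1}{2} + \frac{\left(\frac{4}{-2 + 4 \cdot \frac{3}{4}} + 2\right) 3}{4} = \frac{1}{2} + \frac{\left(\frac{4}{-2 + 3} + 2\right) 3}{4} = \frac{1}{2} + \frac{\left(\frac{4}{1} + 2\right) 3}{4} = \frac{1}{2} + \frac{\left(4 \cdot 1 + 2\right) 3}{4} = \frac{1}{2} + \frac{\left(4 + 2\right) 3}{4} = \frac{1}{2} + \frac{6 \cdot 3}{4} = \frac{1}{2} + \frac{1}{4} \cdot 18 = \frac{1}{2} + \frac{9}{2} = 5$)
$S{\left(O \right)} = \sqrt{-1 + O}$
$y S{\left(F{\left(-1 \right)} \right)} = 5 \sqrt{-1 + \left(1 + 2 \left(-1\right)^{2}\right)} = 5 \sqrt{-1 + \left(1 + 2 \cdot 1\right)} = 5 \sqrt{-1 + \left(1 + 2\right)} = 5 \sqrt{-1 + 3} = 5 \sqrt{2}$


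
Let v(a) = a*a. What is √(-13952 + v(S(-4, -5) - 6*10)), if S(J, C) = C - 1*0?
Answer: I*√9727 ≈ 98.626*I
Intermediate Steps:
S(J, C) = C (S(J, C) = C + 0 = C)
v(a) = a²
√(-13952 + v(S(-4, -5) - 6*10)) = √(-13952 + (-5 - 6*10)²) = √(-13952 + (-5 - 1*60)²) = √(-13952 + (-5 - 60)²) = √(-13952 + (-65)²) = √(-13952 + 4225) = √(-9727) = I*√9727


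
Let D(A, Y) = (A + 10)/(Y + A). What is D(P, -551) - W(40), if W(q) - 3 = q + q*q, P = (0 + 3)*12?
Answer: -846191/515 ≈ -1643.1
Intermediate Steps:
P = 36 (P = 3*12 = 36)
D(A, Y) = (10 + A)/(A + Y)
W(q) = 3 + q + q² (W(q) = 3 + (q + q*q) = 3 + (q + q²) = 3 + q + q²)
D(P, -551) - W(40) = (10 + 36)/(36 - 551) - (3 + 40 + 40²) = 46/(-515) - (3 + 40 + 1600) = -1/515*46 - 1*1643 = -46/515 - 1643 = -846191/515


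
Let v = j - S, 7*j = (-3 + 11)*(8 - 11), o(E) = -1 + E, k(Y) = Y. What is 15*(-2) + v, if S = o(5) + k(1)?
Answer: -269/7 ≈ -38.429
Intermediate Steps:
j = -24/7 (j = ((-3 + 11)*(8 - 11))/7 = (8*(-3))/7 = (1/7)*(-24) = -24/7 ≈ -3.4286)
S = 5 (S = (-1 + 5) + 1 = 4 + 1 = 5)
v = -59/7 (v = -24/7 - 1*5 = -24/7 - 5 = -59/7 ≈ -8.4286)
15*(-2) + v = 15*(-2) - 59/7 = -30 - 59/7 = -269/7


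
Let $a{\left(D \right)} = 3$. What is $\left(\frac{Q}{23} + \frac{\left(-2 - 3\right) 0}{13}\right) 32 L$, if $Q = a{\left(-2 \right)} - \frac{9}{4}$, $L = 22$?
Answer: $\frac{528}{23} \approx 22.957$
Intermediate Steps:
$Q = \frac{3}{4}$ ($Q = 3 - \frac{9}{4} = \frac{3}{4} \approx 0.75$)
$\left(\frac{Q}{23} + \frac{\left(-2 - 3\right) 0}{13}\right) 32 L = \left(\frac{3}{4 \cdot 23} + \frac{\left(-2 - 3\right) 0}{13}\right) 32 \cdot 22 = \left(\frac{3}{4} \cdot \frac{1}{23} + \left(-5\right) 0 \cdot \frac{1}{13}\right) 32 \cdot 22 = \left(\frac{3}{92} + 0 \cdot \frac{1}{13}\right) 32 \cdot 22 = \left(\frac{3}{92} + 0\right) 32 \cdot 22 = \frac{3}{92} \cdot 32 \cdot 22 = \frac{24}{23} \cdot 22 = \frac{528}{23}$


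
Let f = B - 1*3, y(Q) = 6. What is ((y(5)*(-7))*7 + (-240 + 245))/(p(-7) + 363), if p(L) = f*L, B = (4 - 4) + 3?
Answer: -289/363 ≈ -0.79614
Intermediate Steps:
B = 3 (B = 0 + 3 = 3)
f = 0 (f = 3 - 1*3 = 3 - 3 = 0)
p(L) = 0 (p(L) = 0*L = 0)
((y(5)*(-7))*7 + (-240 + 245))/(p(-7) + 363) = ((6*(-7))*7 + (-240 + 245))/(0 + 363) = (-42*7 + 5)/363 = (-294 + 5)*(1/363) = -289*1/363 = -289/363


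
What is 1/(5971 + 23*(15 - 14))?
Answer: 1/5994 ≈ 0.00016683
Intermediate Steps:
1/(5971 + 23*(15 - 14)) = 1/(5971 + 23*1) = 1/(5971 + 23) = 1/5994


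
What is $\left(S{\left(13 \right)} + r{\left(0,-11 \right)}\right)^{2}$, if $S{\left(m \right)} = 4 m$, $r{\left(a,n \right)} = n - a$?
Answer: $1681$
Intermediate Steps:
$\left(S{\left(13 \right)} + r{\left(0,-11 \right)}\right)^{2} = \left(4 \cdot 13 - 11\right)^{2} = \left(52 + \left(-11 + 0\right)\right)^{2} = \left(52 - 11\right)^{2} = 41^{2} = 1681$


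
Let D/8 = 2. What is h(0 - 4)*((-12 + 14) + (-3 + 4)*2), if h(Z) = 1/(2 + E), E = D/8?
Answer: 1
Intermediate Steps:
D = 16 (D = 8*2 = 16)
E = 2 (E = 16/8 = 16*(⅛) = 2)
h(Z) = ¼ (h(Z) = 1/(2 + 2) = 1/4 = ¼)
h(0 - 4)*((-12 + 14) + (-3 + 4)*2) = ((-12 + 14) + (-3 + 4)*2)/4 = (2 + 1*2)/4 = (2 + 2)/4 = (¼)*4 = 1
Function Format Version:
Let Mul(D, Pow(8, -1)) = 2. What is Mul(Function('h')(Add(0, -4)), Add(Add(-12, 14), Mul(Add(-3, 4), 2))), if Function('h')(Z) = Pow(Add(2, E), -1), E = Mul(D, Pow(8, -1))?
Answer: 1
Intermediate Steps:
D = 16 (D = Mul(8, 2) = 16)
E = 2 (E = Mul(16, Pow(8, -1)) = Mul(16, Rational(1, 8)) = 2)
Function('h')(Z) = Rational(1, 4) (Function('h')(Z) = Pow(Add(2, 2), -1) = Pow(4, -1) = Rational(1, 4))
Mul(Function('h')(Add(0, -4)), Add(Add(-12, 14), Mul(Add(-3, 4), 2))) = Mul(Rational(1, 4), Add(Add(-12, 14), Mul(Add(-3, 4), 2))) = Mul(Rational(1, 4), Add(2, Mul(1, 2))) = Mul(Rational(1, 4), Add(2, 2)) = Mul(Rational(1, 4), 4) = 1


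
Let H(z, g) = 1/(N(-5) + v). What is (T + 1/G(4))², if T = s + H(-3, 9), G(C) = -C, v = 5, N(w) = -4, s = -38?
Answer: 22201/16 ≈ 1387.6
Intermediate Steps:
H(z, g) = 1 (H(z, g) = 1/(-4 + 5) = 1/1 = 1)
T = -37 (T = -38 + 1 = -37)
(T + 1/G(4))² = (-37 + 1/(-1*4))² = (-37 + 1/(-4))² = (-37 - ¼)² = (-149/4)² = 22201/16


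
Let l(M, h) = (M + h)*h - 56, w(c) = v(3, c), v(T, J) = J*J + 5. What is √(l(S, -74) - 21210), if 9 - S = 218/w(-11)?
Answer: I*√7200634/21 ≈ 127.78*I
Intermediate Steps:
v(T, J) = 5 + J² (v(T, J) = J² + 5 = 5 + J²)
w(c) = 5 + c²
S = 458/63 (S = 9 - 218/(5 + (-11)²) = 9 - 218/(5 + 121) = 9 - 218/126 = 9 - 1*109/63 = 9 - 109/63 = 458/63 ≈ 7.2698)
l(M, h) = -56 + h*(M + h) (l(M, h) = h*(M + h) - 56 = -56 + h*(M + h))
√(l(S, -74) - 21210) = √((-56 + (-74)² + (458/63)*(-74)) - 21210) = √((-56 + 5476 - 33892/63) - 21210) = √(307568/63 - 21210) = √(-1028662/63) = I*√7200634/21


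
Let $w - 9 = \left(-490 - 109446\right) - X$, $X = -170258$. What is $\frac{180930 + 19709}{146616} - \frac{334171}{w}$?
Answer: $- \frac{36890063827}{8845489896} \approx -4.1705$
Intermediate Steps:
$w = 60331$ ($w = 9 - -60322 = 9 + \left(\left(-490 - 109446\right) + 170258\right) = 9 + \left(-109936 + 170258\right) = 9 + 60322 = 60331$)
$\frac{180930 + 19709}{146616} - \frac{334171}{w} = \frac{180930 + 19709}{146616} - \frac{334171}{60331} = 200639 \cdot \frac{1}{146616} - \frac{334171}{60331} = \frac{200639}{146616} - \frac{334171}{60331} = - \frac{36890063827}{8845489896}$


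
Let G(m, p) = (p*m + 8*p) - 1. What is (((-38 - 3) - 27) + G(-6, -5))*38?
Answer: -3002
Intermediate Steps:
G(m, p) = -1 + 8*p + m*p (G(m, p) = (m*p + 8*p) - 1 = (8*p + m*p) - 1 = -1 + 8*p + m*p)
(((-38 - 3) - 27) + G(-6, -5))*38 = (((-38 - 3) - 27) + (-1 + 8*(-5) - 6*(-5)))*38 = ((-41 - 27) + (-1 - 40 + 30))*38 = (-68 - 11)*38 = -79*38 = -3002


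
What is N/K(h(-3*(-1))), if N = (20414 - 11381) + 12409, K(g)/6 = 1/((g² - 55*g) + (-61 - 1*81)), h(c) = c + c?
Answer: -4674356/3 ≈ -1.5581e+6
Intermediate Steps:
h(c) = 2*c
K(g) = 6/(-142 + g² - 55*g) (K(g) = 6/((g² - 55*g) + (-61 - 1*81)) = 6/((g² - 55*g) + (-61 - 81)) = 6/((g² - 55*g) - 142) = 6/(-142 + g² - 55*g))
N = 21442 (N = 9033 + 12409 = 21442)
N/K(h(-3*(-1))) = 21442/((6/(-142 + (2*(-3*(-1)))² - 110*(-3*(-1))))) = 21442/((6/(-142 + (2*3)² - 110*3))) = 21442/((6/(-142 + 6² - 55*6))) = 21442/((6/(-142 + 36 - 330))) = 21442/((6/(-436))) = 21442/((6*(-1/436))) = 21442/(-3/218) = 21442*(-218/3) = -4674356/3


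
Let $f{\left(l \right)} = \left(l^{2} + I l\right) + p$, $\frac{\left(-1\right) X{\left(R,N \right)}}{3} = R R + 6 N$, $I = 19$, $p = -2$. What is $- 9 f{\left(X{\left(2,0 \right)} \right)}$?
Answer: $774$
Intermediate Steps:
$X{\left(R,N \right)} = - 18 N - 3 R^{2}$ ($X{\left(R,N \right)} = - 3 \left(R R + 6 N\right) = - 3 \left(R^{2} + 6 N\right) = - 18 N - 3 R^{2}$)
$f{\left(l \right)} = -2 + l^{2} + 19 l$ ($f{\left(l \right)} = \left(l^{2} + 19 l\right) - 2 = -2 + l^{2} + 19 l$)
$- 9 f{\left(X{\left(2,0 \right)} \right)} = - 9 \left(-2 + \left(\left(-18\right) 0 - 3 \cdot 2^{2}\right)^{2} + 19 \left(\left(-18\right) 0 - 3 \cdot 2^{2}\right)\right) = - 9 \left(-2 + \left(0 - 12\right)^{2} + 19 \left(0 - 12\right)\right) = - 9 \left(-2 + \left(-12\right)^{2} + 19 \left(-12\right)\right) = - 9 \left(-2 + 144 - 228\right) = \left(-9\right) \left(-86\right) = 774$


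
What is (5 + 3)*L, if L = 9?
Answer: 72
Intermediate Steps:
(5 + 3)*L = (5 + 3)*9 = 8*9 = 72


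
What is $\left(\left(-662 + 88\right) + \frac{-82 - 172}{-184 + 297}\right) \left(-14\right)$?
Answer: $\frac{911624}{113} \approx 8067.5$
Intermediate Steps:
$\left(\left(-662 + 88\right) + \frac{-82 - 172}{-184 + 297}\right) \left(-14\right) = \left(-574 - \frac{254}{113}\right) \left(-14\right) = \left(- \frac{65116}{113}\right) \left(-14\right) = \frac{911624}{113}$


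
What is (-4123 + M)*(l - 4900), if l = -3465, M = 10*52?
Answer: 30139095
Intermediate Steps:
M = 520
(-4123 + M)*(l - 4900) = (-4123 + 520)*(-3465 - 4900) = -3603*(-8365) = 30139095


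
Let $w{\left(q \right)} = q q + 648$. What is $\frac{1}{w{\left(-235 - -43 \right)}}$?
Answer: $\frac{1}{37512} \approx 2.6658 \cdot 10^{-5}$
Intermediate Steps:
$w{\left(q \right)} = 648 + q^{2}$ ($w{\left(q \right)} = q^{2} + 648 = 648 + q^{2}$)
$\frac{1}{w{\left(-235 - -43 \right)}} = \frac{1}{648 + \left(-235 - -43\right)^{2}} = \frac{1}{648 + \left(-235 + 43\right)^{2}} = \frac{1}{648 + \left(-192\right)^{2}} = \frac{1}{648 + 36864} = \frac{1}{37512}$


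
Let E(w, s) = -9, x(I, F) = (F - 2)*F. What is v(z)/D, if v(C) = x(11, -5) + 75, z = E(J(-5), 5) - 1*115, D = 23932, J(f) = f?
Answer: 55/11966 ≈ 0.0045964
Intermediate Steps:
x(I, F) = F*(-2 + F) (x(I, F) = (-2 + F)*F = F*(-2 + F))
z = -124 (z = -9 - 1*115 = -9 - 115 = -124)
v(C) = 110 (v(C) = -5*(-2 - 5) + 75 = -5*(-7) + 75 = 35 + 75 = 110)
v(z)/D = 110/23932 = 110*(1/23932) = 55/11966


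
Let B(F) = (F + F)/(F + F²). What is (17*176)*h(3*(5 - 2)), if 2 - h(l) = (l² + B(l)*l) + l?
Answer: -1343408/5 ≈ -2.6868e+5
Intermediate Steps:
B(F) = 2*F/(F + F²) (B(F) = (2*F)/(F + F²) = 2*F/(F + F²))
h(l) = 2 - l - l² - 2*l/(1 + l) (h(l) = 2 - ((l² + (2/(1 + l))*l) + l) = 2 - ((l² + 2*l/(1 + l)) + l) = 2 - (l + l² + 2*l/(1 + l)) = 2 + (-l - l² - 2*l/(1 + l)) = 2 - l - l² - 2*l/(1 + l))
(17*176)*h(3*(5 - 2)) = (17*176)*((2 - 3*(5 - 2) - (3*(5 - 2))³ - 2*9*(5 - 2)²)/(1 + 3*(5 - 2))) = 2992*((2 - 3*3 - (3*3)³ - 2*(3*3)²)/(1 + 3*3)) = 2992*((2 - 1*9 - 1*9³ - 2*9²)/(1 + 9)) = 2992*((2 - 9 - 1*729 - 2*81)/10) = 2992*((2 - 9 - 729 - 162)/10) = 2992*((⅒)*(-898)) = 2992*(-449/5) = -1343408/5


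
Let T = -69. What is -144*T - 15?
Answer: 9921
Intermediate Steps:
-144*T - 15 = -144*(-69) - 15 = 9936 - 15 = 9921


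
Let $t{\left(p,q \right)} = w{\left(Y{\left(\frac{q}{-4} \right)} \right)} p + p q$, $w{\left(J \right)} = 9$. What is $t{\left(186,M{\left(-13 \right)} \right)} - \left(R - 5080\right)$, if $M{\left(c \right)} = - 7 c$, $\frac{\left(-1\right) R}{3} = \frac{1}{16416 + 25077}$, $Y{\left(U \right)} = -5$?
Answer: $\frac{327518081}{13831} \approx 23680.0$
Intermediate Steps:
$R = - \frac{1}{13831}$ ($R = - \frac{3}{16416 + 25077} = - \frac{3}{41493} = \left(-3\right) \frac{1}{41493} = - \frac{1}{13831} \approx -7.2301 \cdot 10^{-5}$)
$t{\left(p,q \right)} = 9 p + p q$
$t{\left(186,M{\left(-13 \right)} \right)} - \left(R - 5080\right) = 186 \left(9 - -91\right) - \left(- \frac{1}{13831} - 5080\right) = 186 \left(9 + 91\right) - - \frac{70261481}{13831} = 186 \cdot 100 + \frac{70261481}{13831} = 18600 + \frac{70261481}{13831} = \frac{327518081}{13831}$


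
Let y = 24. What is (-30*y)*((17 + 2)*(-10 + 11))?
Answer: -13680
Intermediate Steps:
(-30*y)*((17 + 2)*(-10 + 11)) = (-30*24)*((17 + 2)*(-10 + 11)) = -13680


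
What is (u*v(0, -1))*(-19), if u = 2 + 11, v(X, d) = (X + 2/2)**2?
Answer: -247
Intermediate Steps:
v(X, d) = (1 + X)**2 (v(X, d) = (X + 2*(1/2))**2 = (X + 1)**2 = (1 + X)**2)
u = 13
(u*v(0, -1))*(-19) = (13*(1 + 0)**2)*(-19) = (13*1**2)*(-19) = (13*1)*(-19) = 13*(-19) = -247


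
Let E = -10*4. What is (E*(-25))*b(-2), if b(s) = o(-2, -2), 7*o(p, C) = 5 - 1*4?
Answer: 1000/7 ≈ 142.86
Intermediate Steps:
o(p, C) = 1/7 (o(p, C) = (5 - 1*4)/7 = (5 - 4)/7 = (1/7)*1 = 1/7)
E = -40
b(s) = 1/7
(E*(-25))*b(-2) = -40*(-25)*(1/7) = 1000*(1/7) = 1000/7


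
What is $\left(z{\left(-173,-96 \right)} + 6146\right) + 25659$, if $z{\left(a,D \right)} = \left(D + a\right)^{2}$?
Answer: $104166$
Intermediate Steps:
$\left(z{\left(-173,-96 \right)} + 6146\right) + 25659 = \left(\left(-96 - 173\right)^{2} + 6146\right) + 25659 = \left(\left(-269\right)^{2} + 6146\right) + 25659 = \left(72361 + 6146\right) + 25659 = 78507 + 25659 = 104166$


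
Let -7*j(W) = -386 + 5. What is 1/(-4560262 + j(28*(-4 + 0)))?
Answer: -7/31921453 ≈ -2.1929e-7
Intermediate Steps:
j(W) = 381/7 (j(W) = -(-386 + 5)/7 = -⅐*(-381) = 381/7)
1/(-4560262 + j(28*(-4 + 0))) = 1/(-4560262 + 381/7) = 1/(-31921453/7) = -7/31921453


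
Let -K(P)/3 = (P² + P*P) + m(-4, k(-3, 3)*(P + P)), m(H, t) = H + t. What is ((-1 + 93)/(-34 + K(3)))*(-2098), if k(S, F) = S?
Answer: 96508/11 ≈ 8773.5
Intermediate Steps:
K(P) = 12 - 6*P² + 18*P (K(P) = -3*((P² + P*P) + (-4 - 3*(P + P))) = -3*((P² + P²) + (-4 - 6*P)) = -3*(2*P² + (-4 - 6*P)) = -3*(-4 - 6*P + 2*P²) = 12 - 6*P² + 18*P)
((-1 + 93)/(-34 + K(3)))*(-2098) = ((-1 + 93)/(-34 + (12 - 6*3² + 18*3)))*(-2098) = (92/(-34 + (12 - 6*9 + 54)))*(-2098) = (92/(-34 + (12 - 54 + 54)))*(-2098) = (92/(-34 + 12))*(-2098) = (92/(-22))*(-2098) = (92*(-1/22))*(-2098) = -46/11*(-2098) = 96508/11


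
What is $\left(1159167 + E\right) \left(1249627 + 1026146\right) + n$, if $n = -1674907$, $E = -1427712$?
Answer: $-611149135192$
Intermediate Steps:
$\left(1159167 + E\right) \left(1249627 + 1026146\right) + n = \left(1159167 - 1427712\right) \left(1249627 + 1026146\right) - 1674907 = \left(-268545\right) 2275773 - 1674907 = -611147460285 - 1674907 = -611149135192$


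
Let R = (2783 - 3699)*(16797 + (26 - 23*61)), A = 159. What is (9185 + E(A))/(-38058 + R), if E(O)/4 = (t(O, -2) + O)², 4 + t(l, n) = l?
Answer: -44841/1573642 ≈ -0.028495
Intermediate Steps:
t(l, n) = -4 + l
E(O) = 4*(-4 + 2*O)² (E(O) = 4*((-4 + O) + O)² = 4*(-4 + 2*O)²)
R = -14124720 (R = -916*(16797 + (26 - 1403)) = -916*(16797 - 1377) = -916*15420 = -14124720)
(9185 + E(A))/(-38058 + R) = (9185 + 16*(-2 + 159)²)/(-38058 - 14124720) = (9185 + 16*157²)/(-14162778) = (9185 + 16*24649)*(-1/14162778) = (9185 + 394384)*(-1/14162778) = 403569*(-1/14162778) = -44841/1573642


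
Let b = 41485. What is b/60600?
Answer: 8297/12120 ≈ 0.68457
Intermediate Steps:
b/60600 = 41485/60600 = 41485*(1/60600) = 8297/12120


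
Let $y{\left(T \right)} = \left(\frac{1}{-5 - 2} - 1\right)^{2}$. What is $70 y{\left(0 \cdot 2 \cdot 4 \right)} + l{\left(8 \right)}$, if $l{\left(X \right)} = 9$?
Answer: $\frac{703}{7} \approx 100.43$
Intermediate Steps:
$y{\left(T \right)} = \frac{64}{49}$ ($y{\left(T \right)} = \left(\frac{1}{-7} - 1\right)^{2} = \left(- \frac{1}{7} - 1\right)^{2} = \left(- \frac{8}{7}\right)^{2} = \frac{64}{49}$)
$70 y{\left(0 \cdot 2 \cdot 4 \right)} + l{\left(8 \right)} = 70 \cdot \frac{64}{49} + 9 = \frac{640}{7} + 9 = \frac{703}{7}$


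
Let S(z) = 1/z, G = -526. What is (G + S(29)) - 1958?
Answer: -72035/29 ≈ -2484.0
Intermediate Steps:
(G + S(29)) - 1958 = (-526 + 1/29) - 1958 = -15253/29 - 1958 = -72035/29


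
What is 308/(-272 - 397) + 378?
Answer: 252574/669 ≈ 377.54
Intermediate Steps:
308/(-272 - 397) + 378 = 308/(-669) + 378 = 308*(-1/669) + 378 = -308/669 + 378 = 252574/669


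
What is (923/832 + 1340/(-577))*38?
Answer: -851067/18464 ≈ -46.093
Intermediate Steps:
(923/832 + 1340/(-577))*38 = (923*(1/832) + 1340*(-1/577))*38 = (71/64 - 1340/577)*38 = -44793/36928*38 = -851067/18464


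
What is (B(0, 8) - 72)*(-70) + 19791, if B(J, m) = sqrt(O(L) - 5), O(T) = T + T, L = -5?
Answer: 24831 - 70*I*sqrt(15) ≈ 24831.0 - 271.11*I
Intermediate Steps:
O(T) = 2*T
B(J, m) = I*sqrt(15) (B(J, m) = sqrt(2*(-5) - 5) = sqrt(-10 - 5) = sqrt(-15) = I*sqrt(15))
(B(0, 8) - 72)*(-70) + 19791 = (I*sqrt(15) - 72)*(-70) + 19791 = (-72 + I*sqrt(15))*(-70) + 19791 = (5040 - 70*I*sqrt(15)) + 19791 = 24831 - 70*I*sqrt(15)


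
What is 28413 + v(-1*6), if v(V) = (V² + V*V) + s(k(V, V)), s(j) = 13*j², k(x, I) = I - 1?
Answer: 29122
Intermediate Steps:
k(x, I) = -1 + I
v(V) = 2*V² + 13*(-1 + V)² (v(V) = (V² + V*V) + 13*(-1 + V)² = (V² + V²) + 13*(-1 + V)² = 2*V² + 13*(-1 + V)²)
28413 + v(-1*6) = 28413 + (13 - (-26)*6 + 15*(-1*6)²) = 28413 + (13 - 26*(-6) + 15*(-6)²) = 28413 + (13 + 156 + 15*36) = 28413 + (13 + 156 + 540) = 28413 + 709 = 29122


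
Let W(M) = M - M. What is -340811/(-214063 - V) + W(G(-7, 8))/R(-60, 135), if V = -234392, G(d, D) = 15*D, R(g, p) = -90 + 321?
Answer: -340811/20329 ≈ -16.765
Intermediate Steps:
R(g, p) = 231
W(M) = 0
-340811/(-214063 - V) + W(G(-7, 8))/R(-60, 135) = -340811/(-214063 - 1*(-234392)) + 0/231 = -340811/(-214063 + 234392) + 0*(1/231) = -340811/20329 + 0 = -340811/20329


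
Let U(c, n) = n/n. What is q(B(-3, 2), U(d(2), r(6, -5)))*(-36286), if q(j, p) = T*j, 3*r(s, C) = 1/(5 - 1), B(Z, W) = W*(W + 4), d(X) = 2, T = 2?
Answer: -870864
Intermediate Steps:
B(Z, W) = W*(4 + W)
r(s, C) = 1/12 (r(s, C) = 1/(3*(5 - 1)) = (⅓)/4 = (⅓)*(¼) = 1/12)
U(c, n) = 1
q(j, p) = 2*j
q(B(-3, 2), U(d(2), r(6, -5)))*(-36286) = (2*(2*(4 + 2)))*(-36286) = (2*(2*6))*(-36286) = (2*12)*(-36286) = 24*(-36286) = -870864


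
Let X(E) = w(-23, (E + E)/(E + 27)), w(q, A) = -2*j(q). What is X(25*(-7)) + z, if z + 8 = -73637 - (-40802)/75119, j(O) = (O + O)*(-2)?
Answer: -5545919849/75119 ≈ -73829.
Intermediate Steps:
j(O) = -4*O (j(O) = (2*O)*(-2) = -4*O)
z = -5532097953/75119 (z = -8 + (-73637 - (-40802)/75119) = -8 + (-73637 - 1*(-40802/75119)) = -8 + (-73637 + 40802/75119) = -8 - 5531497001/75119 = -5532097953/75119 ≈ -73645.)
w(q, A) = 8*q (w(q, A) = -(-8)*q = 8*q)
X(E) = -184 (X(E) = 8*(-23) = -184)
X(25*(-7)) + z = -184 - 5532097953/75119 = -5545919849/75119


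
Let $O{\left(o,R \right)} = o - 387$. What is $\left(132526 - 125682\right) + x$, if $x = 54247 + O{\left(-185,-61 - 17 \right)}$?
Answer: $60519$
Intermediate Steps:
$O{\left(o,R \right)} = -387 + o$
$x = 53675$ ($x = 54247 - 572 = 53675$)
$\left(132526 - 125682\right) + x = \left(132526 - 125682\right) + 53675 = 6844 + 53675 = 60519$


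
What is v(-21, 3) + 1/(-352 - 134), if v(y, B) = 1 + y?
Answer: -9721/486 ≈ -20.002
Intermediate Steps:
v(-21, 3) + 1/(-352 - 134) = (1 - 21) + 1/(-352 - 134) = -20 + 1/(-486) = -20 - 1/486 = -9721/486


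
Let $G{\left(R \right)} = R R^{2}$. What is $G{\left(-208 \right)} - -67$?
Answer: $-8998845$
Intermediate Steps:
$G{\left(R \right)} = R^{3}$
$G{\left(-208 \right)} - -67 = \left(-208\right)^{3} - -67 = -8998912 + 67 = -8998845$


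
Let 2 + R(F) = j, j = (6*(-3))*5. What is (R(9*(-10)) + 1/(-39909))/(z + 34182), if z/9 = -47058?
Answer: 3671629/15538170060 ≈ 0.00023630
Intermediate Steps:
z = -423522 (z = 9*(-47058) = -423522)
j = -90 (j = -18*5 = -90)
R(F) = -92 (R(F) = -2 - 90 = -92)
(R(9*(-10)) + 1/(-39909))/(z + 34182) = (-92 + 1/(-39909))/(-423522 + 34182) = (-92 - 1/39909)/(-389340) = -3671629/39909*(-1/389340) = 3671629/15538170060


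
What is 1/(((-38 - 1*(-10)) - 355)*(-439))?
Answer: 1/168137 ≈ 5.9475e-6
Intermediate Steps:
1/(((-38 - 1*(-10)) - 355)*(-439)) = 1/(((-38 + 10) - 355)*(-439)) = 1/((-28 - 355)*(-439)) = 1/(-383*(-439)) = 1/168137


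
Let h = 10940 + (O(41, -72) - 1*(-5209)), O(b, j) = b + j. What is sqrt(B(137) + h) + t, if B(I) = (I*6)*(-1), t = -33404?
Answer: -33404 + 8*sqrt(239) ≈ -33280.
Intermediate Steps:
h = 16118 (h = 10940 + ((41 - 72) - 1*(-5209)) = 10940 + (-31 + 5209) = 10940 + 5178 = 16118)
B(I) = -6*I (B(I) = (6*I)*(-1) = -6*I)
sqrt(B(137) + h) + t = sqrt(-6*137 + 16118) - 33404 = sqrt(-822 + 16118) - 33404 = sqrt(15296) - 33404 = 8*sqrt(239) - 33404 = -33404 + 8*sqrt(239)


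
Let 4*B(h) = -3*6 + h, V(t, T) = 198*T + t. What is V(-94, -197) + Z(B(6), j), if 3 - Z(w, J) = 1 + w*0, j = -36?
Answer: -39098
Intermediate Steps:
V(t, T) = t + 198*T
B(h) = -9/2 + h/4 (B(h) = (-3*6 + h)/4 = (-18 + h)/4 = -9/2 + h/4)
Z(w, J) = 2 (Z(w, J) = 3 - (1 + w*0) = 3 - (1 + 0) = 3 - 1*1 = 3 - 1 = 2)
V(-94, -197) + Z(B(6), j) = (-94 + 198*(-197)) + 2 = (-94 - 39006) + 2 = -39100 + 2 = -39098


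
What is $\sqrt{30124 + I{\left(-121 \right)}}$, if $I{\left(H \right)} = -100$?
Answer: $6 \sqrt{834} \approx 173.27$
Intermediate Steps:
$\sqrt{30124 + I{\left(-121 \right)}} = \sqrt{30124 - 100} = \sqrt{30024} = 6 \sqrt{834}$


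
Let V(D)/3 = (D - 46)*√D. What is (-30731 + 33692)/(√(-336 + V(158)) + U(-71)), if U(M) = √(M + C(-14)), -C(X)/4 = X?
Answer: 2961/(I*√15 + 4*√21*√(-1 + √158)) ≈ 47.308 - 2.9386*I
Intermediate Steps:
C(X) = -4*X
U(M) = √(56 + M) (U(M) = √(M - 4*(-14)) = √(M + 56) = √(56 + M))
V(D) = 3*√D*(-46 + D) (V(D) = 3*((D - 46)*√D) = 3*((-46 + D)*√D) = 3*(√D*(-46 + D)) = 3*√D*(-46 + D))
(-30731 + 33692)/(√(-336 + V(158)) + U(-71)) = (-30731 + 33692)/(√(-336 + 3*√158*(-46 + 158)) + √(56 - 71)) = 2961/(√(-336 + 3*√158*112) + √(-15)) = 2961/(√(-336 + 336*√158) + I*√15)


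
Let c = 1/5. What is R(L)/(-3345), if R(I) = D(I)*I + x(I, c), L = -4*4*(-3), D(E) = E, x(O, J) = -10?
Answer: -2294/3345 ≈ -0.68580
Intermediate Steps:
c = 1/5 (c = 1*(1/5) = 1/5 ≈ 0.20000)
L = 48 (L = -16*(-3) = 48)
R(I) = -10 + I**2 (R(I) = I*I - 10 = I**2 - 10 = -10 + I**2)
R(L)/(-3345) = (-10 + 48**2)/(-3345) = (-10 + 2304)*(-1/3345) = 2294*(-1/3345) = -2294/3345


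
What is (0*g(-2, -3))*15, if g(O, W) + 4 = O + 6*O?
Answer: 0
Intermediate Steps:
g(O, W) = -4 + 7*O (g(O, W) = -4 + (O + 6*O) = -4 + 7*O)
(0*g(-2, -3))*15 = (0*(-4 + 7*(-2)))*15 = (0*(-4 - 14))*15 = (0*(-18))*15 = 0*15 = 0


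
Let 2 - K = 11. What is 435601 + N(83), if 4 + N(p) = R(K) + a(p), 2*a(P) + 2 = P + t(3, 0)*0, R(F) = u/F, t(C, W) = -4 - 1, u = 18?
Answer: 871271/2 ≈ 4.3564e+5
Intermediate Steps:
K = -9 (K = 2 - 1*11 = 2 - 11 = -9)
t(C, W) = -5
R(F) = 18/F
a(P) = -1 + P/2 (a(P) = -1 + (P - 5*0)/2 = -1 + (P + 0)/2 = -1 + P/2)
N(p) = -7 + p/2 (N(p) = -4 + (18/(-9) + (-1 + p/2)) = -4 + (18*(-1/9) + (-1 + p/2)) = -4 + (-2 + (-1 + p/2)) = -4 + (-3 + p/2) = -7 + p/2)
435601 + N(83) = 435601 + (-7 + (1/2)*83) = 435601 + (-7 + 83/2) = 435601 + 69/2 = 871271/2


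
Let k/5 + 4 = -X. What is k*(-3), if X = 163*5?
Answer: 12285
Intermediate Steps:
X = 815
k = -4095 (k = -20 + 5*(-1*815) = -20 + 5*(-815) = -20 - 4075 = -4095)
k*(-3) = -4095*(-3) = 12285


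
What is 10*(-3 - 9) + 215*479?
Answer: 102865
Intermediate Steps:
10*(-3 - 9) + 215*479 = 10*(-12) + 102985 = -120 + 102985 = 102865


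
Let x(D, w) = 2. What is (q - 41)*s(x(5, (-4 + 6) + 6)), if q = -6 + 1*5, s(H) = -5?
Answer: 210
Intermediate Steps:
q = -1 (q = -6 + 5 = -1)
(q - 41)*s(x(5, (-4 + 6) + 6)) = (-1 - 41)*(-5) = -42*(-5) = 210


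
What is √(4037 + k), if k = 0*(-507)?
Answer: √4037 ≈ 63.537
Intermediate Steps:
k = 0
√(4037 + k) = √(4037 + 0) = √4037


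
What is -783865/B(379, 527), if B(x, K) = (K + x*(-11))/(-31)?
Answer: -24299815/3642 ≈ -6672.1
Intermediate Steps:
B(x, K) = -K/31 + 11*x/31 (B(x, K) = (K - 11*x)*(-1/31) = -K/31 + 11*x/31)
-783865/B(379, 527) = -783865/(-1/31*527 + (11/31)*379) = -783865/(-17 + 4169/31) = -783865/3642/31 = -783865*31/3642 = -24299815/3642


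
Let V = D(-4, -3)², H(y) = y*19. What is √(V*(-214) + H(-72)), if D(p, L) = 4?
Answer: 2*I*√1198 ≈ 69.224*I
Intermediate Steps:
H(y) = 19*y
V = 16 (V = 4² = 16)
√(V*(-214) + H(-72)) = √(16*(-214) + 19*(-72)) = √(-3424 - 1368) = √(-4792) = 2*I*√1198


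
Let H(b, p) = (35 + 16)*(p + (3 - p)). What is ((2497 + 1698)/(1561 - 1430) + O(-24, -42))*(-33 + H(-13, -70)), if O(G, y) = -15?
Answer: 267600/131 ≈ 2042.7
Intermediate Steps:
H(b, p) = 153 (H(b, p) = 51*3 = 153)
((2497 + 1698)/(1561 - 1430) + O(-24, -42))*(-33 + H(-13, -70)) = ((2497 + 1698)/(1561 - 1430) - 15)*(-33 + 153) = (4195/131 - 15)*120 = (2230/131)*120 = 267600/131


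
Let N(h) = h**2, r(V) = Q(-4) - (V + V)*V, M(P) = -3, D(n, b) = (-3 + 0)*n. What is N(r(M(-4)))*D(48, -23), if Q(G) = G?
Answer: -69696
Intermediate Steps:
D(n, b) = -3*n
r(V) = -4 - 2*V**2 (r(V) = -4 - (V + V)*V = -4 - 2*V*V = -4 - 2*V**2)
N(r(M(-4)))*D(48, -23) = (-4 - 2*(-3)**2)**2*(-3*48) = (-4 - 2*9)**2*(-144) = (-4 - 18)**2*(-144) = (-22)**2*(-144) = 484*(-144) = -69696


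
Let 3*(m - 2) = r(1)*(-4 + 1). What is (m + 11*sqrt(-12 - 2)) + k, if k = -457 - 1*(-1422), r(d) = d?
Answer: 966 + 11*I*sqrt(14) ≈ 966.0 + 41.158*I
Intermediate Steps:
k = 965 (k = -457 + 1422 = 965)
m = 1 (m = 2 + (1*(-4 + 1))/3 = 2 + (1*(-3))/3 = 2 + (1/3)*(-3) = 2 - 1 = 1)
(m + 11*sqrt(-12 - 2)) + k = (1 + 11*sqrt(-12 - 2)) + 965 = (1 + 11*sqrt(-14)) + 965 = (1 + 11*(I*sqrt(14))) + 965 = (1 + 11*I*sqrt(14)) + 965 = 966 + 11*I*sqrt(14)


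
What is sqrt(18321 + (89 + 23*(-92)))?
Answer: sqrt(16294) ≈ 127.65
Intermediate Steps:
sqrt(18321 + (89 + 23*(-92))) = sqrt(18321 + (89 - 2116)) = sqrt(18321 - 2027) = sqrt(16294)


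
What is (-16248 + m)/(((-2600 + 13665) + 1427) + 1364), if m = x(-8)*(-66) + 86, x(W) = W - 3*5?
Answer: -3661/3464 ≈ -1.0569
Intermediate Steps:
x(W) = -15 + W (x(W) = W - 15 = -15 + W)
m = 1604 (m = (-15 - 8)*(-66) + 86 = -23*(-66) + 86 = 1518 + 86 = 1604)
(-16248 + m)/(((-2600 + 13665) + 1427) + 1364) = (-16248 + 1604)/(((-2600 + 13665) + 1427) + 1364) = -14644/((11065 + 1427) + 1364) = -14644/(12492 + 1364) = -14644/13856 = -14644*1/13856 = -3661/3464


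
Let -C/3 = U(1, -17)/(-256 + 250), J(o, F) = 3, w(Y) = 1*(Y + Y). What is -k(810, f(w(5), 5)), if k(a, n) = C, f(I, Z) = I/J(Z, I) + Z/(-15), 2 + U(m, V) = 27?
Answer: -25/2 ≈ -12.500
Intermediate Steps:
w(Y) = 2*Y (w(Y) = 1*(2*Y) = 2*Y)
U(m, V) = 25 (U(m, V) = -2 + 27 = 25)
f(I, Z) = -Z/15 + I/3 (f(I, Z) = I/3 + Z/(-15) = I*(⅓) + Z*(-1/15) = I/3 - Z/15 = -Z/15 + I/3)
C = 25/2 (C = -75/(-256 + 250) = -75/(-6) = -75*(-1)/6 = -3*(-25/6) = 25/2 ≈ 12.500)
k(a, n) = 25/2
-k(810, f(w(5), 5)) = -1*25/2 = -25/2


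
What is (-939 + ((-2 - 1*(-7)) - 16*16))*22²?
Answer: -575960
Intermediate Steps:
(-939 + ((-2 - 1*(-7)) - 16*16))*22² = (-939 + ((-2 + 7) - 256))*484 = (-939 + (5 - 256))*484 = (-939 - 251)*484 = -1190*484 = -575960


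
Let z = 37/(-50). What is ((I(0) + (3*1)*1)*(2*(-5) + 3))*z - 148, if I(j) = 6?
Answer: -5069/50 ≈ -101.38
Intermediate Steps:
z = -37/50 (z = 37*(-1/50) = -37/50 ≈ -0.74000)
((I(0) + (3*1)*1)*(2*(-5) + 3))*z - 148 = ((6 + (3*1)*1)*(2*(-5) + 3))*(-37/50) - 148 = ((6 + 3*1)*(-10 + 3))*(-37/50) - 148 = ((6 + 3)*(-7))*(-37/50) - 148 = (9*(-7))*(-37/50) - 148 = -63*(-37/50) - 148 = 2331/50 - 148 = -5069/50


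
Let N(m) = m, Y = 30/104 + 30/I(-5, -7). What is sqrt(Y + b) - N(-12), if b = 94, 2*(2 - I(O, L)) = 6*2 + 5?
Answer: 12 + sqrt(60619)/26 ≈ 21.470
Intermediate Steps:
I(O, L) = -13/2 (I(O, L) = 2 - (6*2 + 5)/2 = 2 - (12 + 5)/2 = 2 - 1/2*17 = 2 - 17/2 = -13/2)
Y = -225/52 (Y = 30/104 + 30/(-13/2) = 30*(1/104) + 30*(-2/13) = 15/52 - 60/13 = -225/52 ≈ -4.3269)
sqrt(Y + b) - N(-12) = sqrt(-225/52 + 94) - 1*(-12) = sqrt(4663/52) + 12 = sqrt(60619)/26 + 12 = 12 + sqrt(60619)/26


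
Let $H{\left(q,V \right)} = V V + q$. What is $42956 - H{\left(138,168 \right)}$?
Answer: $14594$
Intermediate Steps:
$H{\left(q,V \right)} = q + V^{2}$ ($H{\left(q,V \right)} = V^{2} + q = q + V^{2}$)
$42956 - H{\left(138,168 \right)} = 42956 - \left(138 + 168^{2}\right) = 42956 - \left(138 + 28224\right) = 42956 - 28362 = 14594$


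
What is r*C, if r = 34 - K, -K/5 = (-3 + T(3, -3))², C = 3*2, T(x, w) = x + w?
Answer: 474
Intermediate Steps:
T(x, w) = w + x
C = 6
K = -45 (K = -5*(-3 + (-3 + 3))² = -5*(-3 + 0)² = -5*(-3)² = -5*9 = -45)
r = 79 (r = 34 - 1*(-45) = 34 + 45 = 79)
r*C = 79*6 = 474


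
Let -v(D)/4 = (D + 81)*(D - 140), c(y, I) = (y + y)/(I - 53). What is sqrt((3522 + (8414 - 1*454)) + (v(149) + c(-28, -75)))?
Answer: sqrt(51239)/4 ≈ 56.590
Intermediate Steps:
c(y, I) = 2*y/(-53 + I) (c(y, I) = (2*y)/(-53 + I) = 2*y/(-53 + I))
v(D) = -4*(-140 + D)*(81 + D) (v(D) = -4*(D + 81)*(D - 140) = -4*(81 + D)*(-140 + D) = -4*(-140 + D)*(81 + D))
sqrt((3522 + (8414 - 1*454)) + (v(149) + c(-28, -75))) = sqrt((3522 + (8414 - 1*454)) + ((45360 - 4*149**2 + 236*149) + 2*(-28)/(-53 - 75))) = sqrt((3522 + (8414 - 454)) + ((45360 - 4*22201 + 35164) + 2*(-28)/(-128))) = sqrt((3522 + 7960) + ((45360 - 88804 + 35164) + 2*(-28)*(-1/128))) = sqrt(11482 + (-8280 + 7/16)) = sqrt(11482 - 132473/16) = sqrt(51239/16) = sqrt(51239)/4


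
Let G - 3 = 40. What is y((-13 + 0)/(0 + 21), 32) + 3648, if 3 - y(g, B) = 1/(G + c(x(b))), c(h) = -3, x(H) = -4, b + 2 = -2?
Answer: 146039/40 ≈ 3651.0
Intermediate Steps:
b = -4 (b = -2 - 2 = -4)
G = 43 (G = 3 + 40 = 43)
y(g, B) = 119/40 (y(g, B) = 3 - 1/(43 - 3) = 3 - 1/40 = 119/40)
y((-13 + 0)/(0 + 21), 32) + 3648 = 119/40 + 3648 = 146039/40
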